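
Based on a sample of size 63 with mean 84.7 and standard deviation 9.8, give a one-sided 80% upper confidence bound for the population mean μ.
μ ≤ 85.75

Upper bound (one-sided):
t* = 0.847 (one-sided for 80%)
Upper bound = x̄ + t* · s/√n = 84.7 + 0.847 · 9.8/√63 = 85.75

We are 80% confident that μ ≤ 85.75.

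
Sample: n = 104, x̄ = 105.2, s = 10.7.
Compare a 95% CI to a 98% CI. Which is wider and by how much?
98% CI is wider by 0.80

df = 103
95% CI: t* = 1.983, (103.12, 107.28), width = 2 · t* · s/√n = 4.16
98% CI: t* = 2.363, (102.72, 107.68), width = 2 · t* · s/√n = 4.96

The 98% CI is wider by 4.96 - 4.16 = 0.80.
Higher confidence requires a wider interval.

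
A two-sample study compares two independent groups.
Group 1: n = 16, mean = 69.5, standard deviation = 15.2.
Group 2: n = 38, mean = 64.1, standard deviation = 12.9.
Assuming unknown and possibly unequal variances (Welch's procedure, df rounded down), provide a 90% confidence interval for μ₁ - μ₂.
(-2.02, 12.82)

Difference: x̄₁ - x̄₂ = 5.40
SE = √(s₁²/n₁ + s₂²/n₂) = √(15.2²/16 + 12.9²/38) = 4.3381
df = 24.56 → 24 (Welch–Satterthwaite, rounded down)
t* = 1.711

CI: 5.40 ± 1.711 · 4.3381 = 5.40 ± 7.42 = (-2.02, 12.82)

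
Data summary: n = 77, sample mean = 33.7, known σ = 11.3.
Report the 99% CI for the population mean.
(30.38, 37.02)

z-interval (σ known):
z* = 2.576 for 99% confidence

Margin of error = z* · σ/√n = 2.576 · 11.3/√77 = 3.32

CI: (33.7 - 3.32, 33.7 + 3.32) = (30.38, 37.02)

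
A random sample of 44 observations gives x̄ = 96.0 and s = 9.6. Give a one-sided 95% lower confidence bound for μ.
μ ≥ 93.57

Lower bound (one-sided):
t* = 1.681 (one-sided for 95%)
Lower bound = x̄ - t* · s/√n = 96.0 - 1.681 · 9.6/√44 = 93.57

We are 95% confident that μ ≥ 93.57.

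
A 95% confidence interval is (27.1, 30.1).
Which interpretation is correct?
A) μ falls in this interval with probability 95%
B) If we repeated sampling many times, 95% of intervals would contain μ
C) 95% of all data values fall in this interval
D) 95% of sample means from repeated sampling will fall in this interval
B

A) Wrong — μ is fixed; the randomness lives in the interval, not in μ.
B) Correct — this is the frequentist long-run coverage interpretation.
C) Wrong — a CI is about the parameter μ, not individual data values.
D) Wrong — coverage applies to intervals containing μ, not to future x̄ values.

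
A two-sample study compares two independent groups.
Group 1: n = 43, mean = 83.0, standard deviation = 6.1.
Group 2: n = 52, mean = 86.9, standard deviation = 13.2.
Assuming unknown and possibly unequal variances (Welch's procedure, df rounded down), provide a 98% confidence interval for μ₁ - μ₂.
(-8.78, 0.98)

Difference: x̄₁ - x̄₂ = -3.90
SE = √(s₁²/n₁ + s₂²/n₂) = √(6.1²/43 + 13.2²/52) = 2.0533
df = 74.69 → 74 (Welch–Satterthwaite, rounded down)
t* = 2.378

CI: -3.90 ± 2.378 · 2.0533 = -3.90 ± 4.88 = (-8.78, 0.98)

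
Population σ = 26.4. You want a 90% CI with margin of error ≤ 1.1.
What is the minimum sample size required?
n ≥ 1559

For margin E ≤ 1.1:
n ≥ (z* · σ / E)²
n ≥ (1.645 · 26.4 / 1.1)²
n ≥ 1558.67

Minimum n = 1559 (rounding up)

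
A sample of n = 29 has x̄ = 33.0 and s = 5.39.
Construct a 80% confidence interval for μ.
(31.69, 34.31)

t-interval (σ unknown):
df = n - 1 = 28
t* = 1.313 for 80% confidence

Margin of error = t* · s/√n = 1.313 · 5.39/√29 = 1.31

CI: (31.69, 34.31)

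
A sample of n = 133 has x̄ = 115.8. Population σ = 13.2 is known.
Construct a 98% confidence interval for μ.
(113.14, 118.46)

z-interval (σ known):
z* = 2.326 for 98% confidence

Margin of error = z* · σ/√n = 2.326 · 13.2/√133 = 2.66

CI: (115.8 - 2.66, 115.8 + 2.66) = (113.14, 118.46)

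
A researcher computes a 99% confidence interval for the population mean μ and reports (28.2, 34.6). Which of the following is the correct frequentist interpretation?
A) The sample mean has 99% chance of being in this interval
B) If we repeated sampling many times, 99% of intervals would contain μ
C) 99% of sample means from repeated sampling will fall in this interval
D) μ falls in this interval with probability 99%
B

A) Wrong — x̄ is observed and sits in the interval by construction.
B) Correct — this is the frequentist long-run coverage interpretation.
C) Wrong — coverage applies to intervals containing μ, not to future x̄ values.
D) Wrong — μ is fixed; the randomness lives in the interval, not in μ.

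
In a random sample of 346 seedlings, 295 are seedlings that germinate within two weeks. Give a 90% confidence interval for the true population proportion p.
(0.821, 0.884)

Proportion CI:
p̂ = 295/346 = 0.85260
SE = √(p̂(1-p̂)/n) = √(0.85260 · 0.14740 / 346) = 0.01906

z* = 1.645
Margin = z* · SE = 1.645 · 0.01906 = 0.0314

CI: 0.85260 ± 0.0314 = (0.821, 0.884)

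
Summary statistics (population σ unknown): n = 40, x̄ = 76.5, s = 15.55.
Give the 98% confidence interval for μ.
(70.54, 82.46)

t-interval (σ unknown):
df = n - 1 = 39
t* = 2.426 for 98% confidence

Margin of error = t* · s/√n = 2.426 · 15.55/√40 = 5.96

CI: (70.54, 82.46)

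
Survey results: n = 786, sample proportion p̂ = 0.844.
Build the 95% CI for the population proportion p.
(0.819, 0.869)

Proportion CI:
SE = √(p̂(1-p̂)/n) = √(0.844 · 0.156 / 786) = 0.01294

z* = 1.960
Margin = z* · SE = 1.960 · 0.01294 = 0.0254

CI: 0.844 ± 0.0254 = (0.819, 0.869)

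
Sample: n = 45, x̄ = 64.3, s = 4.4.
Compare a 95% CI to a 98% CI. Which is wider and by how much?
98% CI is wider by 0.53

df = 44
95% CI: t* = 2.015, (62.98, 65.62), width = 2 · t* · s/√n = 2.64
98% CI: t* = 2.414, (62.72, 65.88), width = 2 · t* · s/√n = 3.17

The 98% CI is wider by 3.17 - 2.64 = 0.53.
Higher confidence requires a wider interval.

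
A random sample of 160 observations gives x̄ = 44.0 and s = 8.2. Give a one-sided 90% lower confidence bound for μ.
μ ≥ 43.17

Lower bound (one-sided):
t* = 1.287 (one-sided for 90%)
Lower bound = x̄ - t* · s/√n = 44.0 - 1.287 · 8.2/√160 = 43.17

We are 90% confident that μ ≥ 43.17.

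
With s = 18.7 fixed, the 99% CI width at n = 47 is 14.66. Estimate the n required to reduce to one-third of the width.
n ≈ 423

CI width ∝ 1/√n
To reduce width by factor 3, need √n to grow by 3 → need 3² = 9 times as many samples.

Current: n = 47, width = 14.66
New: n = 423, width ≈ 4.71

Width reduced by factor of 14.66/4.71 = 3.11.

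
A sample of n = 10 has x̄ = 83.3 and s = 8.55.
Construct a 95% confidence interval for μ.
(77.18, 89.42)

t-interval (σ unknown):
df = n - 1 = 9
t* = 2.262 for 95% confidence

Margin of error = t* · s/√n = 2.262 · 8.55/√10 = 6.12

CI: (77.18, 89.42)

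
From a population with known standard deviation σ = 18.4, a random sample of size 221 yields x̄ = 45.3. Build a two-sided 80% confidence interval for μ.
(43.71, 46.89)

z-interval (σ known):
z* = 1.282 for 80% confidence

Margin of error = z* · σ/√n = 1.282 · 18.4/√221 = 1.59

CI: (45.3 - 1.59, 45.3 + 1.59) = (43.71, 46.89)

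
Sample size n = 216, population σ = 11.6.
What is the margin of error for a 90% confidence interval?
Margin of error = 1.30

Margin of error = z* · σ/√n
= 1.645 · 11.6/√216
= 1.645 · 11.6/14.6969
= 1.30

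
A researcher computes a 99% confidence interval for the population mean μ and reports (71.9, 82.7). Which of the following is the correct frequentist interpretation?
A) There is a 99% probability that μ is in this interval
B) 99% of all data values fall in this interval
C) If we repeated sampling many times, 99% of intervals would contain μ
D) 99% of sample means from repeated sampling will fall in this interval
C

A) Wrong — μ is fixed; the randomness lives in the interval, not in μ.
B) Wrong — a CI is about the parameter μ, not individual data values.
C) Correct — this is the frequentist long-run coverage interpretation.
D) Wrong — coverage applies to intervals containing μ, not to future x̄ values.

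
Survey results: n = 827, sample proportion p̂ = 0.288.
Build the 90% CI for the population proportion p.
(0.262, 0.314)

Proportion CI:
SE = √(p̂(1-p̂)/n) = √(0.288 · 0.712 / 827) = 0.01575

z* = 1.645
Margin = z* · SE = 1.645 · 0.01575 = 0.0259

CI: 0.288 ± 0.0259 = (0.262, 0.314)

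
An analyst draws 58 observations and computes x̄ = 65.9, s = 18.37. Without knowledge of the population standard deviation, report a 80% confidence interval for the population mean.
(62.77, 69.03)

t-interval (σ unknown):
df = n - 1 = 57
t* = 1.297 for 80% confidence

Margin of error = t* · s/√n = 1.297 · 18.37/√58 = 3.13

CI: (62.77, 69.03)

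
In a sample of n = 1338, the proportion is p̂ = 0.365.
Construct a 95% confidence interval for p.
(0.339, 0.391)

Proportion CI:
SE = √(p̂(1-p̂)/n) = √(0.365 · 0.635 / 1338) = 0.01316

z* = 1.960
Margin = z* · SE = 1.960 · 0.01316 = 0.0258

CI: 0.365 ± 0.0258 = (0.339, 0.391)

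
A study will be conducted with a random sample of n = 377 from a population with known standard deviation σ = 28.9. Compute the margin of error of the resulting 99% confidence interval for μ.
Margin of error = 3.83

Margin of error = z* · σ/√n
= 2.576 · 28.9/√377
= 2.576 · 28.9/19.4165
= 3.83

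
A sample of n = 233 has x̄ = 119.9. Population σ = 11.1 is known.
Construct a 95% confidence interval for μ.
(118.47, 121.33)

z-interval (σ known):
z* = 1.960 for 95% confidence

Margin of error = z* · σ/√n = 1.960 · 11.1/√233 = 1.43

CI: (119.9 - 1.43, 119.9 + 1.43) = (118.47, 121.33)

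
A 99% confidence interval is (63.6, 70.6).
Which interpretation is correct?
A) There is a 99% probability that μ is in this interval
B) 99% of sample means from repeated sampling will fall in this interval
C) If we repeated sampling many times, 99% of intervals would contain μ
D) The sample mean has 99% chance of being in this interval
C

A) Wrong — μ is fixed; the randomness lives in the interval, not in μ.
B) Wrong — coverage applies to intervals containing μ, not to future x̄ values.
C) Correct — this is the frequentist long-run coverage interpretation.
D) Wrong — x̄ is observed and sits in the interval by construction.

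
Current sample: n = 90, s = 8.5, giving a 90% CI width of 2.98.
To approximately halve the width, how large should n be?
n ≈ 360

CI width ∝ 1/√n
To reduce width by factor 2, need √n to grow by 2 → need 2² = 4 times as many samples.

Current: n = 90, width = 2.98
New: n = 360, width ≈ 1.48

Width reduced by factor of 2.98/1.48 = 2.01.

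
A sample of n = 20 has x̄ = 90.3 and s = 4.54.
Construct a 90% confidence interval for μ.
(88.54, 92.06)

t-interval (σ unknown):
df = n - 1 = 19
t* = 1.729 for 90% confidence

Margin of error = t* · s/√n = 1.729 · 4.54/√20 = 1.76

CI: (88.54, 92.06)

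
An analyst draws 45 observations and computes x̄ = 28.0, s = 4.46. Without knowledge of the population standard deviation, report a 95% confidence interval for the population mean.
(26.66, 29.34)

t-interval (σ unknown):
df = n - 1 = 44
t* = 2.015 for 95% confidence

Margin of error = t* · s/√n = 2.015 · 4.46/√45 = 1.34

CI: (26.66, 29.34)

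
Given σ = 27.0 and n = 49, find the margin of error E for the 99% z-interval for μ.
Margin of error = 9.94

Margin of error = z* · σ/√n
= 2.576 · 27.0/√49
= 2.576 · 27.0/7.0000
= 9.94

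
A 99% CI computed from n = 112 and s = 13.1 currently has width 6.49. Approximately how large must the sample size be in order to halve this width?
n ≈ 448

CI width ∝ 1/√n
To reduce width by factor 2, need √n to grow by 2 → need 2² = 4 times as many samples.

Current: n = 112, width = 6.49
New: n = 448, width ≈ 3.20

Width reduced by factor of 6.49/3.20 = 2.03.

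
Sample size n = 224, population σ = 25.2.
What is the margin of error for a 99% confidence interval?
Margin of error = 4.34

Margin of error = z* · σ/√n
= 2.576 · 25.2/√224
= 2.576 · 25.2/14.9666
= 4.34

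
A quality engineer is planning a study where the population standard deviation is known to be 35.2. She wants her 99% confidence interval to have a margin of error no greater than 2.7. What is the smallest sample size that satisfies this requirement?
n ≥ 1128

For margin E ≤ 2.7:
n ≥ (z* · σ / E)²
n ≥ (2.576 · 35.2 / 2.7)²
n ≥ 1127.85

Minimum n = 1128 (rounding up)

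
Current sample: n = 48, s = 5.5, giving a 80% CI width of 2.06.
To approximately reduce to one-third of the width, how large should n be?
n ≈ 432

CI width ∝ 1/√n
To reduce width by factor 3, need √n to grow by 3 → need 3² = 9 times as many samples.

Current: n = 48, width = 2.06
New: n = 432, width ≈ 0.68

Width reduced by factor of 2.06/0.68 = 3.03.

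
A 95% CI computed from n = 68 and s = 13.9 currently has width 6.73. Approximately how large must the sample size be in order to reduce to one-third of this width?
n ≈ 612

CI width ∝ 1/√n
To reduce width by factor 3, need √n to grow by 3 → need 3² = 9 times as many samples.

Current: n = 68, width = 6.73
New: n = 612, width ≈ 2.21

Width reduced by factor of 6.73/2.21 = 3.05.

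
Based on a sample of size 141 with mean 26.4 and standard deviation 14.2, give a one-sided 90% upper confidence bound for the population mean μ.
μ ≤ 27.94

Upper bound (one-sided):
t* = 1.288 (one-sided for 90%)
Upper bound = x̄ + t* · s/√n = 26.4 + 1.288 · 14.2/√141 = 27.94

We are 90% confident that μ ≤ 27.94.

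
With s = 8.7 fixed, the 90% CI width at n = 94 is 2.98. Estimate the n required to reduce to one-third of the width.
n ≈ 846

CI width ∝ 1/√n
To reduce width by factor 3, need √n to grow by 3 → need 3² = 9 times as many samples.

Current: n = 94, width = 2.98
New: n = 846, width ≈ 0.99

Width reduced by factor of 2.98/0.99 = 3.01.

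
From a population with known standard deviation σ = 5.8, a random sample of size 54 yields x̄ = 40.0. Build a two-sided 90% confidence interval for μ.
(38.70, 41.30)

z-interval (σ known):
z* = 1.645 for 90% confidence

Margin of error = z* · σ/√n = 1.645 · 5.8/√54 = 1.30

CI: (40.0 - 1.30, 40.0 + 1.30) = (38.70, 41.30)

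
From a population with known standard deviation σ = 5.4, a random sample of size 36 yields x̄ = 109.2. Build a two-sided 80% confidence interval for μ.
(108.05, 110.35)

z-interval (σ known):
z* = 1.282 for 80% confidence

Margin of error = z* · σ/√n = 1.282 · 5.4/√36 = 1.15

CI: (109.2 - 1.15, 109.2 + 1.15) = (108.05, 110.35)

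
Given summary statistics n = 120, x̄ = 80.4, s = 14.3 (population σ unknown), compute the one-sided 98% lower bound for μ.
μ ≥ 77.69

Lower bound (one-sided):
t* = 2.077 (one-sided for 98%)
Lower bound = x̄ - t* · s/√n = 80.4 - 2.077 · 14.3/√120 = 77.69

We are 98% confident that μ ≥ 77.69.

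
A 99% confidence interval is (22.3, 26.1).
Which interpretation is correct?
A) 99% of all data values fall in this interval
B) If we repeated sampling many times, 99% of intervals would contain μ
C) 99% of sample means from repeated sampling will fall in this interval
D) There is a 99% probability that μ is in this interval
B

A) Wrong — a CI is about the parameter μ, not individual data values.
B) Correct — this is the frequentist long-run coverage interpretation.
C) Wrong — coverage applies to intervals containing μ, not to future x̄ values.
D) Wrong — μ is fixed; the randomness lives in the interval, not in μ.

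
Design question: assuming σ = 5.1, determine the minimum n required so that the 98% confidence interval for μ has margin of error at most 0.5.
n ≥ 563

For margin E ≤ 0.5:
n ≥ (z* · σ / E)²
n ≥ (2.326 · 5.1 / 0.5)²
n ≥ 562.89

Minimum n = 563 (rounding up)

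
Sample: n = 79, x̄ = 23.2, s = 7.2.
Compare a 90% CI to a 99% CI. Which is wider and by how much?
99% CI is wider by 1.58

df = 78
90% CI: t* = 1.665, (21.85, 24.55), width = 2 · t* · s/√n = 2.70
99% CI: t* = 2.640, (21.06, 25.34), width = 2 · t* · s/√n = 4.28

The 99% CI is wider by 4.28 - 2.70 = 1.58.
Higher confidence requires a wider interval.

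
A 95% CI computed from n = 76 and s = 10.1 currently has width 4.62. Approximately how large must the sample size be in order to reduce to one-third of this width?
n ≈ 684

CI width ∝ 1/√n
To reduce width by factor 3, need √n to grow by 3 → need 3² = 9 times as many samples.

Current: n = 76, width = 4.62
New: n = 684, width ≈ 1.52

Width reduced by factor of 4.62/1.52 = 3.04.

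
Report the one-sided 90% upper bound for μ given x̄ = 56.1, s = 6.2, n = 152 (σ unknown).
μ ≤ 56.75

Upper bound (one-sided):
t* = 1.287 (one-sided for 90%)
Upper bound = x̄ + t* · s/√n = 56.1 + 1.287 · 6.2/√152 = 56.75

We are 90% confident that μ ≤ 56.75.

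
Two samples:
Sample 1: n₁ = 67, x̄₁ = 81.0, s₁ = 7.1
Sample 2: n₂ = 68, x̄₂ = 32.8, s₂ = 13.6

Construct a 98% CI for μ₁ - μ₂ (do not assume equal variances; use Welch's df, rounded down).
(43.79, 52.61)

Difference: x̄₁ - x̄₂ = 48.20
SE = √(s₁²/n₁ + s₂²/n₂) = √(7.1²/67 + 13.6²/68) = 1.8634
df = 101.32 → 101 (Welch–Satterthwaite, rounded down)
t* = 2.364

CI: 48.20 ± 2.364 · 1.8634 = 48.20 ± 4.41 = (43.79, 52.61)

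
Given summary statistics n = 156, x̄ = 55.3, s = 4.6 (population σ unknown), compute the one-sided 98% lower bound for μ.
μ ≥ 54.54

Lower bound (one-sided):
t* = 2.071 (one-sided for 98%)
Lower bound = x̄ - t* · s/√n = 55.3 - 2.071 · 4.6/√156 = 54.54

We are 98% confident that μ ≥ 54.54.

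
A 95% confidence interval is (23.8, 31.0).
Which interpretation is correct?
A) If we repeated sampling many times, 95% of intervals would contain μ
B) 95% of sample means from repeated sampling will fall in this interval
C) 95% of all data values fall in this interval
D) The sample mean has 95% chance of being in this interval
A

A) Correct — this is the frequentist long-run coverage interpretation.
B) Wrong — coverage applies to intervals containing μ, not to future x̄ values.
C) Wrong — a CI is about the parameter μ, not individual data values.
D) Wrong — x̄ is observed and sits in the interval by construction.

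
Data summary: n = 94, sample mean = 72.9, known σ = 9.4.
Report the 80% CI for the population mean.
(71.66, 74.14)

z-interval (σ known):
z* = 1.282 for 80% confidence

Margin of error = z* · σ/√n = 1.282 · 9.4/√94 = 1.24

CI: (72.9 - 1.24, 72.9 + 1.24) = (71.66, 74.14)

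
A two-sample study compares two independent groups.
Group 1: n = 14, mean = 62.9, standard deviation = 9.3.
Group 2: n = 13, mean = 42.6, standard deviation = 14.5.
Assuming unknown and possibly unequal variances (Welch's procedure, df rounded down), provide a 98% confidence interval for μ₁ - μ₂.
(8.35, 32.25)

Difference: x̄₁ - x̄₂ = 20.30
SE = √(s₁²/n₁ + s₂²/n₂) = √(9.3²/14 + 14.5²/13) = 4.7277
df = 20.20 → 20 (Welch–Satterthwaite, rounded down)
t* = 2.528

CI: 20.30 ± 2.528 · 4.7277 = 20.30 ± 11.95 = (8.35, 32.25)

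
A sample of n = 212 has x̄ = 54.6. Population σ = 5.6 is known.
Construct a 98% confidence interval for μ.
(53.71, 55.49)

z-interval (σ known):
z* = 2.326 for 98% confidence

Margin of error = z* · σ/√n = 2.326 · 5.6/√212 = 0.89

CI: (54.6 - 0.89, 54.6 + 0.89) = (53.71, 55.49)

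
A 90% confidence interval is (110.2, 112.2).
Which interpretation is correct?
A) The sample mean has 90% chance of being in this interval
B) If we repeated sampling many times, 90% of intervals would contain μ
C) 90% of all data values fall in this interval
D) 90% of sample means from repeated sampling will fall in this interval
B

A) Wrong — x̄ is observed and sits in the interval by construction.
B) Correct — this is the frequentist long-run coverage interpretation.
C) Wrong — a CI is about the parameter μ, not individual data values.
D) Wrong — coverage applies to intervals containing μ, not to future x̄ values.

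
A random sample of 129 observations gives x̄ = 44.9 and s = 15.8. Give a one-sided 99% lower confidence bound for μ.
μ ≥ 41.62

Lower bound (one-sided):
t* = 2.356 (one-sided for 99%)
Lower bound = x̄ - t* · s/√n = 44.9 - 2.356 · 15.8/√129 = 41.62

We are 99% confident that μ ≥ 41.62.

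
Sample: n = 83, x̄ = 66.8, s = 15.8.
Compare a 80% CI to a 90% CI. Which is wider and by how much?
90% CI is wider by 1.29

df = 82
80% CI: t* = 1.292, (64.56, 69.04), width = 2 · t* · s/√n = 4.48
90% CI: t* = 1.664, (63.91, 69.69), width = 2 · t* · s/√n = 5.77

The 90% CI is wider by 5.77 - 4.48 = 1.29.
Higher confidence requires a wider interval.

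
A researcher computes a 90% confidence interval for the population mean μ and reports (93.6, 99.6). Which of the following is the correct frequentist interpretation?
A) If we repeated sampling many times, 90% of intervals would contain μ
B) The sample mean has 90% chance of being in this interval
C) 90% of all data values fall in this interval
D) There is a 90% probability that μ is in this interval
A

A) Correct — this is the frequentist long-run coverage interpretation.
B) Wrong — x̄ is observed and sits in the interval by construction.
C) Wrong — a CI is about the parameter μ, not individual data values.
D) Wrong — μ is fixed; the randomness lives in the interval, not in μ.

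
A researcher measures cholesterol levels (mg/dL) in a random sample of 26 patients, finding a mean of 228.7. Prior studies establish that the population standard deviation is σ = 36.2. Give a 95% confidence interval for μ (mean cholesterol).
(214.79, 242.61)

z-interval (σ known):
z* = 1.960 for 95% confidence

Margin of error = z* · σ/√n = 1.960 · 36.2/√26 = 13.91

CI: (228.7 - 13.91, 228.7 + 13.91) = (214.79, 242.61)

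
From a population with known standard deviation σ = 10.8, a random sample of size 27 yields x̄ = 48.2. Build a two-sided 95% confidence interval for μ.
(44.13, 52.27)

z-interval (σ known):
z* = 1.960 for 95% confidence

Margin of error = z* · σ/√n = 1.960 · 10.8/√27 = 4.07

CI: (48.2 - 4.07, 48.2 + 4.07) = (44.13, 52.27)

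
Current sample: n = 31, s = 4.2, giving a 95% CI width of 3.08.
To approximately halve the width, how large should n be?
n ≈ 124

CI width ∝ 1/√n
To reduce width by factor 2, need √n to grow by 2 → need 2² = 4 times as many samples.

Current: n = 31, width = 3.08
New: n = 124, width ≈ 1.49

Width reduced by factor of 3.08/1.49 = 2.07.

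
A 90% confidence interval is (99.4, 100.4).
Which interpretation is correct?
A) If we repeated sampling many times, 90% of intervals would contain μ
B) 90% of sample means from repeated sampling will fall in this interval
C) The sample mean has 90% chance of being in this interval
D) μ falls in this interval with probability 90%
A

A) Correct — this is the frequentist long-run coverage interpretation.
B) Wrong — coverage applies to intervals containing μ, not to future x̄ values.
C) Wrong — x̄ is observed and sits in the interval by construction.
D) Wrong — μ is fixed; the randomness lives in the interval, not in μ.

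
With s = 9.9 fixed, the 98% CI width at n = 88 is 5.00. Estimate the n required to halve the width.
n ≈ 352

CI width ∝ 1/√n
To reduce width by factor 2, need √n to grow by 2 → need 2² = 4 times as many samples.

Current: n = 88, width = 5.00
New: n = 352, width ≈ 2.47

Width reduced by factor of 5.00/2.47 = 2.02.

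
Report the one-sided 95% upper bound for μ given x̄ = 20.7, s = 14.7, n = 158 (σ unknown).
μ ≤ 22.64

Upper bound (one-sided):
t* = 1.655 (one-sided for 95%)
Upper bound = x̄ + t* · s/√n = 20.7 + 1.655 · 14.7/√158 = 22.64

We are 95% confident that μ ≤ 22.64.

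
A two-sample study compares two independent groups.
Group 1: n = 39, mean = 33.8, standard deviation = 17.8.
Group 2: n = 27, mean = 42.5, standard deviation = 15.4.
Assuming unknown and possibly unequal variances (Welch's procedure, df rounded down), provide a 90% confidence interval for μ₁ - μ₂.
(-15.57, -1.83)

Difference: x̄₁ - x̄₂ = -8.70
SE = √(s₁²/n₁ + s₂²/n₂) = √(17.8²/39 + 15.4²/27) = 4.1119
df = 60.77 → 60 (Welch–Satterthwaite, rounded down)
t* = 1.671

CI: -8.70 ± 1.671 · 4.1119 = -8.70 ± 6.87 = (-15.57, -1.83)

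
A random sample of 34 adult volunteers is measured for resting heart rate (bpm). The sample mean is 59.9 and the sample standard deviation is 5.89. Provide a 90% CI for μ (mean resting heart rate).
(58.19, 61.61)

t-interval (σ unknown):
df = n - 1 = 33
t* = 1.692 for 90% confidence

Margin of error = t* · s/√n = 1.692 · 5.89/√34 = 1.71

CI: (58.19, 61.61)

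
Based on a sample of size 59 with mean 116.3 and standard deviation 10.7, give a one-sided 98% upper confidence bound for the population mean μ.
μ ≤ 119.23

Upper bound (one-sided):
t* = 2.101 (one-sided for 98%)
Upper bound = x̄ + t* · s/√n = 116.3 + 2.101 · 10.7/√59 = 119.23

We are 98% confident that μ ≤ 119.23.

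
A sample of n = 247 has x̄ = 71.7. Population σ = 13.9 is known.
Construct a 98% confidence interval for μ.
(69.64, 73.76)

z-interval (σ known):
z* = 2.326 for 98% confidence

Margin of error = z* · σ/√n = 2.326 · 13.9/√247 = 2.06

CI: (71.7 - 2.06, 71.7 + 2.06) = (69.64, 73.76)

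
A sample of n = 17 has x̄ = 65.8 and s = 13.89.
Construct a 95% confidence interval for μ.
(58.66, 72.94)

t-interval (σ unknown):
df = n - 1 = 16
t* = 2.120 for 95% confidence

Margin of error = t* · s/√n = 2.120 · 13.89/√17 = 7.14

CI: (58.66, 72.94)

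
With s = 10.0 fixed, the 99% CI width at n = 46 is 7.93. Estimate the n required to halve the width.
n ≈ 184

CI width ∝ 1/√n
To reduce width by factor 2, need √n to grow by 2 → need 2² = 4 times as many samples.

Current: n = 46, width = 7.93
New: n = 184, width ≈ 3.84

Width reduced by factor of 7.93/3.84 = 2.07.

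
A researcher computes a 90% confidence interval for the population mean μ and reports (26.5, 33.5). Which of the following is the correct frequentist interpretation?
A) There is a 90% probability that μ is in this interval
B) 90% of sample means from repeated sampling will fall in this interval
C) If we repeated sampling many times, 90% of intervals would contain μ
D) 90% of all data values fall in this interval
C

A) Wrong — μ is fixed; the randomness lives in the interval, not in μ.
B) Wrong — coverage applies to intervals containing μ, not to future x̄ values.
C) Correct — this is the frequentist long-run coverage interpretation.
D) Wrong — a CI is about the parameter μ, not individual data values.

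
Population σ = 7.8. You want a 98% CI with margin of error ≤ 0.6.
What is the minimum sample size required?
n ≥ 915

For margin E ≤ 0.6:
n ≥ (z* · σ / E)²
n ≥ (2.326 · 7.8 / 0.6)²
n ≥ 914.34

Minimum n = 915 (rounding up)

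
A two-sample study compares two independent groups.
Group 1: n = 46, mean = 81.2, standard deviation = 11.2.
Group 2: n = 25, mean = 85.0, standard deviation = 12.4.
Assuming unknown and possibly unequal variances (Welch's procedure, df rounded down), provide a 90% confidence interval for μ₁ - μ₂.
(-8.80, 1.20)

Difference: x̄₁ - x̄₂ = -3.80
SE = √(s₁²/n₁ + s₂²/n₂) = √(11.2²/46 + 12.4²/25) = 2.9795
df = 45.26 → 45 (Welch–Satterthwaite, rounded down)
t* = 1.679

CI: -3.80 ± 1.679 · 2.9795 = -3.80 ± 5.00 = (-8.80, 1.20)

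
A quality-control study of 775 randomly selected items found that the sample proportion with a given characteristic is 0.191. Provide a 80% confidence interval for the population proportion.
(0.173, 0.209)

Proportion CI:
SE = √(p̂(1-p̂)/n) = √(0.191 · 0.809 / 775) = 0.01412

z* = 1.282
Margin = z* · SE = 1.282 · 0.01412 = 0.0181

CI: 0.191 ± 0.0181 = (0.173, 0.209)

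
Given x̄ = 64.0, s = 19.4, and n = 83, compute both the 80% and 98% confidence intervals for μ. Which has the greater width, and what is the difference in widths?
98% CI is wider by 4.61

df = 82
80% CI: t* = 1.292, (61.25, 66.75), width = 2 · t* · s/√n = 5.50
98% CI: t* = 2.373, (58.95, 69.05), width = 2 · t* · s/√n = 10.11

The 98% CI is wider by 10.11 - 5.50 = 4.61.
Higher confidence requires a wider interval.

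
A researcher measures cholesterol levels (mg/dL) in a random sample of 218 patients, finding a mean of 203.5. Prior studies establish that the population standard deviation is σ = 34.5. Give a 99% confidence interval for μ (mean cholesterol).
(197.48, 209.52)

z-interval (σ known):
z* = 2.576 for 99% confidence

Margin of error = z* · σ/√n = 2.576 · 34.5/√218 = 6.02

CI: (203.5 - 6.02, 203.5 + 6.02) = (197.48, 209.52)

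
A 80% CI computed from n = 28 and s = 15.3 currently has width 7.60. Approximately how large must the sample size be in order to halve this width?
n ≈ 112

CI width ∝ 1/√n
To reduce width by factor 2, need √n to grow by 2 → need 2² = 4 times as many samples.

Current: n = 28, width = 7.60
New: n = 112, width ≈ 3.73

Width reduced by factor of 7.60/3.73 = 2.04.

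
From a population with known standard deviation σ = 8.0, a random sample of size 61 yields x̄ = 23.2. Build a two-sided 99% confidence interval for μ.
(20.56, 25.84)

z-interval (σ known):
z* = 2.576 for 99% confidence

Margin of error = z* · σ/√n = 2.576 · 8.0/√61 = 2.64

CI: (23.2 - 2.64, 23.2 + 2.64) = (20.56, 25.84)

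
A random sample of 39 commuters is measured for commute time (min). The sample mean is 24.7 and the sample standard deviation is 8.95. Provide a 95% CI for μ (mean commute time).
(21.80, 27.60)

t-interval (σ unknown):
df = n - 1 = 38
t* = 2.024 for 95% confidence

Margin of error = t* · s/√n = 2.024 · 8.95/√39 = 2.90

CI: (21.80, 27.60)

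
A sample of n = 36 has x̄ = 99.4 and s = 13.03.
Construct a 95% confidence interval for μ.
(94.99, 103.81)

t-interval (σ unknown):
df = n - 1 = 35
t* = 2.030 for 95% confidence

Margin of error = t* · s/√n = 2.030 · 13.03/√36 = 4.41

CI: (94.99, 103.81)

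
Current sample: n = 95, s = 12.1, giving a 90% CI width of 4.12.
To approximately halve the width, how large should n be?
n ≈ 380

CI width ∝ 1/√n
To reduce width by factor 2, need √n to grow by 2 → need 2² = 4 times as many samples.

Current: n = 95, width = 4.12
New: n = 380, width ≈ 2.05

Width reduced by factor of 4.12/2.05 = 2.01.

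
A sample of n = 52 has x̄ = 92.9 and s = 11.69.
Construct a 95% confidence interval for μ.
(89.64, 96.16)

t-interval (σ unknown):
df = n - 1 = 51
t* = 2.008 for 95% confidence

Margin of error = t* · s/√n = 2.008 · 11.69/√52 = 3.26

CI: (89.64, 96.16)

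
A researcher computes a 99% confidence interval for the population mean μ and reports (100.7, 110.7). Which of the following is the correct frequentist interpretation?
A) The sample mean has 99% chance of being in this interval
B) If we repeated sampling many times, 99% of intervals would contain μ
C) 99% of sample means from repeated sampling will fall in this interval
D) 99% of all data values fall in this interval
B

A) Wrong — x̄ is observed and sits in the interval by construction.
B) Correct — this is the frequentist long-run coverage interpretation.
C) Wrong — coverage applies to intervals containing μ, not to future x̄ values.
D) Wrong — a CI is about the parameter μ, not individual data values.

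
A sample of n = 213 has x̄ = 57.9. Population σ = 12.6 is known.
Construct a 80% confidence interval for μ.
(56.79, 59.01)

z-interval (σ known):
z* = 1.282 for 80% confidence

Margin of error = z* · σ/√n = 1.282 · 12.6/√213 = 1.11

CI: (57.9 - 1.11, 57.9 + 1.11) = (56.79, 59.01)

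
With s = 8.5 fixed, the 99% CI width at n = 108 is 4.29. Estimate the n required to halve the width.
n ≈ 432

CI width ∝ 1/√n
To reduce width by factor 2, need √n to grow by 2 → need 2² = 4 times as many samples.

Current: n = 108, width = 4.29
New: n = 432, width ≈ 2.12

Width reduced by factor of 4.29/2.12 = 2.02.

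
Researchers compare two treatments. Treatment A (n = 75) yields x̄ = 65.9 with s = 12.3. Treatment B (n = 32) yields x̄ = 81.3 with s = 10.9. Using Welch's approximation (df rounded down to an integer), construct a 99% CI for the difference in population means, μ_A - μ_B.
(-21.75, -9.05)

Difference: x̄₁ - x̄₂ = -15.40
SE = √(s₁²/n₁ + s₂²/n₂) = √(12.3²/75 + 10.9²/32) = 2.3937
df = 65.71 → 65 (Welch–Satterthwaite, rounded down)
t* = 2.654

CI: -15.40 ± 2.654 · 2.3937 = -15.40 ± 6.35 = (-21.75, -9.05)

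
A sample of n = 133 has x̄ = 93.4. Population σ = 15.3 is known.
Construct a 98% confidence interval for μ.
(90.31, 96.49)

z-interval (σ known):
z* = 2.326 for 98% confidence

Margin of error = z* · σ/√n = 2.326 · 15.3/√133 = 3.09

CI: (93.4 - 3.09, 93.4 + 3.09) = (90.31, 96.49)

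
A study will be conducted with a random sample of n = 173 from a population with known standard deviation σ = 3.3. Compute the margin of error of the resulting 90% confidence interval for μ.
Margin of error = 0.41

Margin of error = z* · σ/√n
= 1.645 · 3.3/√173
= 1.645 · 3.3/13.1529
= 0.41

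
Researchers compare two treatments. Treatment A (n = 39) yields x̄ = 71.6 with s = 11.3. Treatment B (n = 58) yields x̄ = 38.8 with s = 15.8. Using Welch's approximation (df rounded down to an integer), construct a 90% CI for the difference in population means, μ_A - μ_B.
(28.23, 37.37)

Difference: x̄₁ - x̄₂ = 32.80
SE = √(s₁²/n₁ + s₂²/n₂) = √(11.3²/39 + 15.8²/58) = 2.7529
df = 94.60 → 94 (Welch–Satterthwaite, rounded down)
t* = 1.661

CI: 32.80 ± 1.661 · 2.7529 = 32.80 ± 4.57 = (28.23, 37.37)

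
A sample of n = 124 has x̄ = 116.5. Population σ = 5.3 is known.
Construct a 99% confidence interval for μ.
(115.27, 117.73)

z-interval (σ known):
z* = 2.576 for 99% confidence

Margin of error = z* · σ/√n = 2.576 · 5.3/√124 = 1.23

CI: (116.5 - 1.23, 116.5 + 1.23) = (115.27, 117.73)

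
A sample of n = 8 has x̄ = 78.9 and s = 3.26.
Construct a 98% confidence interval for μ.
(75.44, 82.36)

t-interval (σ unknown):
df = n - 1 = 7
t* = 2.998 for 98% confidence

Margin of error = t* · s/√n = 2.998 · 3.26/√8 = 3.46

CI: (75.44, 82.36)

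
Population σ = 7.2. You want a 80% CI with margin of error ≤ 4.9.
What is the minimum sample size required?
n ≥ 4

For margin E ≤ 4.9:
n ≥ (z* · σ / E)²
n ≥ (1.282 · 7.2 / 4.9)²
n ≥ 3.55

Minimum n = 4 (rounding up)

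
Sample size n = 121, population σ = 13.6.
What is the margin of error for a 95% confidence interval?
Margin of error = 2.42

Margin of error = z* · σ/√n
= 1.960 · 13.6/√121
= 1.960 · 13.6/11.0000
= 2.42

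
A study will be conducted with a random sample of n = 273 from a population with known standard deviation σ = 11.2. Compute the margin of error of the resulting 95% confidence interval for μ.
Margin of error = 1.33

Margin of error = z* · σ/√n
= 1.960 · 11.2/√273
= 1.960 · 11.2/16.5227
= 1.33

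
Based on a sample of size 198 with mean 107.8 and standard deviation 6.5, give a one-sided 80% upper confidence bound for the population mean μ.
μ ≤ 108.19

Upper bound (one-sided):
t* = 0.843 (one-sided for 80%)
Upper bound = x̄ + t* · s/√n = 107.8 + 0.843 · 6.5/√198 = 108.19

We are 80% confident that μ ≤ 108.19.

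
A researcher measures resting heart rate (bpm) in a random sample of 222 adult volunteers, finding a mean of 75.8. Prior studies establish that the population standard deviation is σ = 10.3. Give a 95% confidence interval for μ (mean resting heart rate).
(74.45, 77.15)

z-interval (σ known):
z* = 1.960 for 95% confidence

Margin of error = z* · σ/√n = 1.960 · 10.3/√222 = 1.35

CI: (75.8 - 1.35, 75.8 + 1.35) = (74.45, 77.15)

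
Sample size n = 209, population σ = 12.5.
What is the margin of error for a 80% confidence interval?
Margin of error = 1.11

Margin of error = z* · σ/√n
= 1.282 · 12.5/√209
= 1.282 · 12.5/14.4568
= 1.11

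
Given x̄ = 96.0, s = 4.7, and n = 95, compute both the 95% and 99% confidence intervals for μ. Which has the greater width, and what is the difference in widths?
99% CI is wider by 0.62

df = 94
95% CI: t* = 1.986, (95.04, 96.96), width = 2 · t* · s/√n = 1.92
99% CI: t* = 2.629, (94.73, 97.27), width = 2 · t* · s/√n = 2.54

The 99% CI is wider by 2.54 - 1.92 = 0.62.
Higher confidence requires a wider interval.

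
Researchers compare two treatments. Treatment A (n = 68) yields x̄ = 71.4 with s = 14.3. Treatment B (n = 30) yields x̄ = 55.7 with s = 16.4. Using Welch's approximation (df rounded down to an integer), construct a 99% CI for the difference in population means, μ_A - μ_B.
(6.43, 24.97)

Difference: x̄₁ - x̄₂ = 15.70
SE = √(s₁²/n₁ + s₂²/n₂) = √(14.3²/68 + 16.4²/30) = 3.4601
df = 49.32 → 49 (Welch–Satterthwaite, rounded down)
t* = 2.680

CI: 15.70 ± 2.680 · 3.4601 = 15.70 ± 9.27 = (6.43, 24.97)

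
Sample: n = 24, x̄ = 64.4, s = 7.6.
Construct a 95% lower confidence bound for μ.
μ ≥ 61.74

Lower bound (one-sided):
t* = 1.714 (one-sided for 95%)
Lower bound = x̄ - t* · s/√n = 64.4 - 1.714 · 7.6/√24 = 61.74

We are 95% confident that μ ≥ 61.74.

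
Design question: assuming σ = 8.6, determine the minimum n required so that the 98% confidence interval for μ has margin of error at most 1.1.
n ≥ 331

For margin E ≤ 1.1:
n ≥ (z* · σ / E)²
n ≥ (2.326 · 8.6 / 1.1)²
n ≥ 330.70

Minimum n = 331 (rounding up)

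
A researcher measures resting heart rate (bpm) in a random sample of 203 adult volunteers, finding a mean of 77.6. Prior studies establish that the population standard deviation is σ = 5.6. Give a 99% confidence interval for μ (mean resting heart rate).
(76.59, 78.61)

z-interval (σ known):
z* = 2.576 for 99% confidence

Margin of error = z* · σ/√n = 2.576 · 5.6/√203 = 1.01

CI: (77.6 - 1.01, 77.6 + 1.01) = (76.59, 78.61)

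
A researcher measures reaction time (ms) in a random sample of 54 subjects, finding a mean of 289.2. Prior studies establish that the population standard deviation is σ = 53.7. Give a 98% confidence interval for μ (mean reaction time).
(272.20, 306.20)

z-interval (σ known):
z* = 2.326 for 98% confidence

Margin of error = z* · σ/√n = 2.326 · 53.7/√54 = 17.00

CI: (289.2 - 17.00, 289.2 + 17.00) = (272.20, 306.20)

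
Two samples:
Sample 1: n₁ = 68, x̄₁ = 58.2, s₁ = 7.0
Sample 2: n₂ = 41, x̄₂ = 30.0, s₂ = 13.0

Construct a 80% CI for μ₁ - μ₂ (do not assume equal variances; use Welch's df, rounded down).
(25.35, 31.05)

Difference: x̄₁ - x̄₂ = 28.20
SE = √(s₁²/n₁ + s₂²/n₂) = √(7.0²/68 + 13.0²/41) = 2.2006
df = 54.22 → 54 (Welch–Satterthwaite, rounded down)
t* = 1.297

CI: 28.20 ± 1.297 · 2.2006 = 28.20 ± 2.85 = (25.35, 31.05)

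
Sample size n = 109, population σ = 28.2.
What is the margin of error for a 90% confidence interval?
Margin of error = 4.44

Margin of error = z* · σ/√n
= 1.645 · 28.2/√109
= 1.645 · 28.2/10.4403
= 4.44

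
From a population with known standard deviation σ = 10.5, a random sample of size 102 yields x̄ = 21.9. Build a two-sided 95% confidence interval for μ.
(19.86, 23.94)

z-interval (σ known):
z* = 1.960 for 95% confidence

Margin of error = z* · σ/√n = 1.960 · 10.5/√102 = 2.04

CI: (21.9 - 2.04, 21.9 + 2.04) = (19.86, 23.94)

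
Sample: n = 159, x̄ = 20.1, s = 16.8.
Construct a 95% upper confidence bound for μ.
μ ≤ 22.31

Upper bound (one-sided):
t* = 1.655 (one-sided for 95%)
Upper bound = x̄ + t* · s/√n = 20.1 + 1.655 · 16.8/√159 = 22.31

We are 95% confident that μ ≤ 22.31.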